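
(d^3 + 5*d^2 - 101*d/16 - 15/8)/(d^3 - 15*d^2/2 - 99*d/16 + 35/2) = (4*d^2 + 25*d + 6)/(4*d^2 - 25*d - 56)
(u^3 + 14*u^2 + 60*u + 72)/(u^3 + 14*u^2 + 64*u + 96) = (u^2 + 8*u + 12)/(u^2 + 8*u + 16)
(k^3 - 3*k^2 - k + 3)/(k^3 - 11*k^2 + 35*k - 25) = (k^2 - 2*k - 3)/(k^2 - 10*k + 25)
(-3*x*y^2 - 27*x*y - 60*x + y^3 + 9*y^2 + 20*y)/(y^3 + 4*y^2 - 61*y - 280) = (-3*x*y - 12*x + y^2 + 4*y)/(y^2 - y - 56)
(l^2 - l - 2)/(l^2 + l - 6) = (l + 1)/(l + 3)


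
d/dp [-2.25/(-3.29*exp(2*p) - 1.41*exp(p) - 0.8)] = (-14.805*exp(p) - 3.1725)*exp(p)/(3.29*exp(2*p) + 1.41*exp(p) + 0.8)^2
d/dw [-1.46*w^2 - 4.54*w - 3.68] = -2.92*w - 4.54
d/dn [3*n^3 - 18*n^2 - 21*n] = 9*n^2 - 36*n - 21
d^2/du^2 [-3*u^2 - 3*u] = -6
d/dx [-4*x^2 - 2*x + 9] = -8*x - 2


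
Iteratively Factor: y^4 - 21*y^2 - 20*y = (y + 4)*(y^3 - 4*y^2 - 5*y) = (y - 5)*(y + 4)*(y^2 + y) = y*(y - 5)*(y + 4)*(y + 1)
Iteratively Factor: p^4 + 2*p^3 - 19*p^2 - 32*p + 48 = (p + 3)*(p^3 - p^2 - 16*p + 16) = (p + 3)*(p + 4)*(p^2 - 5*p + 4) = (p - 4)*(p + 3)*(p + 4)*(p - 1)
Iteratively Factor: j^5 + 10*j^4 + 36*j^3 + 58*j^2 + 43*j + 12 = (j + 3)*(j^4 + 7*j^3 + 15*j^2 + 13*j + 4) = (j + 1)*(j + 3)*(j^3 + 6*j^2 + 9*j + 4) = (j + 1)*(j + 3)*(j + 4)*(j^2 + 2*j + 1) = (j + 1)^2*(j + 3)*(j + 4)*(j + 1)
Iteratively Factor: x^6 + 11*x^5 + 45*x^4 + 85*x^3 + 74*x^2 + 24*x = (x + 1)*(x^5 + 10*x^4 + 35*x^3 + 50*x^2 + 24*x) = (x + 1)^2*(x^4 + 9*x^3 + 26*x^2 + 24*x) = x*(x + 1)^2*(x^3 + 9*x^2 + 26*x + 24) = x*(x + 1)^2*(x + 2)*(x^2 + 7*x + 12) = x*(x + 1)^2*(x + 2)*(x + 3)*(x + 4)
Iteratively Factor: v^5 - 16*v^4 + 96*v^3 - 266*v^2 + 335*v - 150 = (v - 1)*(v^4 - 15*v^3 + 81*v^2 - 185*v + 150) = (v - 3)*(v - 1)*(v^3 - 12*v^2 + 45*v - 50) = (v - 5)*(v - 3)*(v - 1)*(v^2 - 7*v + 10) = (v - 5)*(v - 3)*(v - 2)*(v - 1)*(v - 5)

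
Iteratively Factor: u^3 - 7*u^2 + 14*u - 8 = (u - 1)*(u^2 - 6*u + 8) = (u - 4)*(u - 1)*(u - 2)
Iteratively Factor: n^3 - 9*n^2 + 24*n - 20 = (n - 5)*(n^2 - 4*n + 4) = (n - 5)*(n - 2)*(n - 2)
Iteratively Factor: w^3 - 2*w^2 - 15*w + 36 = (w - 3)*(w^2 + w - 12) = (w - 3)*(w + 4)*(w - 3)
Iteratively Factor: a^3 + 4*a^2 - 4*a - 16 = (a - 2)*(a^2 + 6*a + 8) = (a - 2)*(a + 4)*(a + 2)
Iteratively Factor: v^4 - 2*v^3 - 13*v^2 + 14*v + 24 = (v + 1)*(v^3 - 3*v^2 - 10*v + 24) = (v - 4)*(v + 1)*(v^2 + v - 6) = (v - 4)*(v - 2)*(v + 1)*(v + 3)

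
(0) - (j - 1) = 1 - j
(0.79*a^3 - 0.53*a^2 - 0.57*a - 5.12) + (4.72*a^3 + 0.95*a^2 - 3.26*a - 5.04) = 5.51*a^3 + 0.42*a^2 - 3.83*a - 10.16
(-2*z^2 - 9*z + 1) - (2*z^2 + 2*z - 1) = -4*z^2 - 11*z + 2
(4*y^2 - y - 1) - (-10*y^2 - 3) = 14*y^2 - y + 2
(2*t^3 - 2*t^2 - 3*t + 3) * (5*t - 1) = 10*t^4 - 12*t^3 - 13*t^2 + 18*t - 3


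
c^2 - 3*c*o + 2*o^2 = (c - 2*o)*(c - o)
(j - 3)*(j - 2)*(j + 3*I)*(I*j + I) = I*j^4 - 3*j^3 - 4*I*j^3 + 12*j^2 + I*j^2 - 3*j + 6*I*j - 18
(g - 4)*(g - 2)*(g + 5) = g^3 - g^2 - 22*g + 40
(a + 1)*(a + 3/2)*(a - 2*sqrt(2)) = a^3 - 2*sqrt(2)*a^2 + 5*a^2/2 - 5*sqrt(2)*a + 3*a/2 - 3*sqrt(2)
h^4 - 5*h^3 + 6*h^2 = h^2*(h - 3)*(h - 2)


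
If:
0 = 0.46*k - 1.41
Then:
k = 3.07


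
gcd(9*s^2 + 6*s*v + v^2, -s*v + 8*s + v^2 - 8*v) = 1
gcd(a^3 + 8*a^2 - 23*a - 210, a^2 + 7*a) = a + 7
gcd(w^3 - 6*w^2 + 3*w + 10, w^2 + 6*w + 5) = w + 1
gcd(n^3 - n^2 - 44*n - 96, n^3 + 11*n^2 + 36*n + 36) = n + 3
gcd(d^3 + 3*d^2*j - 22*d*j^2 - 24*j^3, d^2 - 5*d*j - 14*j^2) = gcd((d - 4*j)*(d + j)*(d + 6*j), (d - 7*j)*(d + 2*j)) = 1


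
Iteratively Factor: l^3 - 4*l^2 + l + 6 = (l - 3)*(l^2 - l - 2) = (l - 3)*(l - 2)*(l + 1)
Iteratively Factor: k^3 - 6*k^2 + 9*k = (k - 3)*(k^2 - 3*k) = (k - 3)^2*(k)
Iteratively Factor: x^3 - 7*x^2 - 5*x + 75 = (x - 5)*(x^2 - 2*x - 15) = (x - 5)^2*(x + 3)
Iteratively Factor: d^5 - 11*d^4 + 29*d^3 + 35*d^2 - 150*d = (d + 2)*(d^4 - 13*d^3 + 55*d^2 - 75*d) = (d - 5)*(d + 2)*(d^3 - 8*d^2 + 15*d) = (d - 5)^2*(d + 2)*(d^2 - 3*d) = (d - 5)^2*(d - 3)*(d + 2)*(d)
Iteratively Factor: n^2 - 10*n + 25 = (n - 5)*(n - 5)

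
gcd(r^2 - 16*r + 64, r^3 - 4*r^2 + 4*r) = 1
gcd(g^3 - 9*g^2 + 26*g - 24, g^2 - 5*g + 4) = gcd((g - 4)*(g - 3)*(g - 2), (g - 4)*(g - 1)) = g - 4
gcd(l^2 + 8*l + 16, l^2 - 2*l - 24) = l + 4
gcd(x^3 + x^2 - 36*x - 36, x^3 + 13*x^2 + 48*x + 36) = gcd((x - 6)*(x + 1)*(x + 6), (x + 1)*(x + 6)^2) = x^2 + 7*x + 6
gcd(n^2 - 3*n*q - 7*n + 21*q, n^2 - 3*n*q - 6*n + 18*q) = -n + 3*q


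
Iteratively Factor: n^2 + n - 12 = (n + 4)*(n - 3)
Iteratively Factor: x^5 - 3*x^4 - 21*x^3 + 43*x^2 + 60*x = (x + 4)*(x^4 - 7*x^3 + 7*x^2 + 15*x) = (x - 5)*(x + 4)*(x^3 - 2*x^2 - 3*x) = (x - 5)*(x + 1)*(x + 4)*(x^2 - 3*x) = (x - 5)*(x - 3)*(x + 1)*(x + 4)*(x)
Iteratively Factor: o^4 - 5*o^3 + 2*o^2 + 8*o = (o - 4)*(o^3 - o^2 - 2*o) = (o - 4)*(o + 1)*(o^2 - 2*o) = o*(o - 4)*(o + 1)*(o - 2)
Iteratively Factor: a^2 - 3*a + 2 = (a - 1)*(a - 2)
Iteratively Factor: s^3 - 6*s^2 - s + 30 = (s + 2)*(s^2 - 8*s + 15) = (s - 3)*(s + 2)*(s - 5)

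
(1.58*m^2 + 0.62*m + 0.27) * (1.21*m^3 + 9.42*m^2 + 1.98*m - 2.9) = 1.9118*m^5 + 15.6338*m^4 + 9.2955*m^3 - 0.811*m^2 - 1.2634*m - 0.783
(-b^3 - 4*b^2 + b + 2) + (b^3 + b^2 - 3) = -3*b^2 + b - 1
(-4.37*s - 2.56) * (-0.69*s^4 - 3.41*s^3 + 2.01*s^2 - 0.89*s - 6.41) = 3.0153*s^5 + 16.6681*s^4 - 0.0540999999999983*s^3 - 1.2563*s^2 + 30.2901*s + 16.4096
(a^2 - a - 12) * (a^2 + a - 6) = a^4 - 19*a^2 - 6*a + 72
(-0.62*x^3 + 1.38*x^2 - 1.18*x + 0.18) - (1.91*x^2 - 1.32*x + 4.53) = -0.62*x^3 - 0.53*x^2 + 0.14*x - 4.35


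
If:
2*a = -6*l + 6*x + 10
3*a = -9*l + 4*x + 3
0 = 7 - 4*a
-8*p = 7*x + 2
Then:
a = 7/4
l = -79/60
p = 37/20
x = -12/5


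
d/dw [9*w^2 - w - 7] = 18*w - 1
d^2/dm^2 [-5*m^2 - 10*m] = -10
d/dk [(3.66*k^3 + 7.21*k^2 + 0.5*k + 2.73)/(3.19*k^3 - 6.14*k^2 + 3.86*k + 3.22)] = (-45.4723*k^4 + 25.0652*k^3 + 40.1301*k^2 + 79.9568*k - 8.9278)/(10.1761*k^6 - 39.1732*k^5 + 62.3264*k^4 - 26.8572*k^3 - 24.642*k^2 + 24.8584*k + 10.3684)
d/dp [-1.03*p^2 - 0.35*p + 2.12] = -2.06*p - 0.35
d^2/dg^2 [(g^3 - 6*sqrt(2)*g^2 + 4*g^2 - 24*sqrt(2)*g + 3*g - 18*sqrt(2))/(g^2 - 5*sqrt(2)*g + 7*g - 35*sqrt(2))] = 2*(3*sqrt(2)*g^3 + 14*g^3 - 369*sqrt(2)*g^2 - 210*g^2 - 63*sqrt(2)*g + 2850*g - 7347*sqrt(2) - 1750)/(g^6 - 15*sqrt(2)*g^5 + 21*g^5 - 315*sqrt(2)*g^4 + 297*g^4 - 2455*sqrt(2)*g^3 + 3493*g^3 - 10395*sqrt(2)*g^2 + 22050*g^2 - 36750*sqrt(2)*g + 51450*g - 85750*sqrt(2))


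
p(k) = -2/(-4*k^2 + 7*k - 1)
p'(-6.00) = 0.00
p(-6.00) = 0.01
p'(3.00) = -0.13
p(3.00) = 0.12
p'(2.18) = -0.93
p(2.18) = 0.42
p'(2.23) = -0.78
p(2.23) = 0.38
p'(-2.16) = 0.04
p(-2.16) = 0.06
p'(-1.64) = 0.07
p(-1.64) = 0.09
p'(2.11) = -1.21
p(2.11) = 0.50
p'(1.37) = -6.76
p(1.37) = -1.85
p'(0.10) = 107.27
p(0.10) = 5.88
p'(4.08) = -0.03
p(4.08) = 0.05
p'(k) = -2*(8*k - 7)/(-4*k^2 + 7*k - 1)^2 = 2*(7 - 8*k)/(4*k^2 - 7*k + 1)^2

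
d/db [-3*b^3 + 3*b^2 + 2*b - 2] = -9*b^2 + 6*b + 2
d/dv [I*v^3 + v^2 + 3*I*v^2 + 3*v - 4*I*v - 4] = 3*I*v^2 + v*(2 + 6*I) + 3 - 4*I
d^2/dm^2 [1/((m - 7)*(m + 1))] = 2*((m - 7)^2 + (m - 7)*(m + 1) + (m + 1)^2)/((m - 7)^3*(m + 1)^3)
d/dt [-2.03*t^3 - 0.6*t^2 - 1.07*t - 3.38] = -6.09*t^2 - 1.2*t - 1.07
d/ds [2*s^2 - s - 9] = 4*s - 1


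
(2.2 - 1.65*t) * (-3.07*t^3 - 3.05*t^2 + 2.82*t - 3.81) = 5.0655*t^4 - 1.7215*t^3 - 11.363*t^2 + 12.4905*t - 8.382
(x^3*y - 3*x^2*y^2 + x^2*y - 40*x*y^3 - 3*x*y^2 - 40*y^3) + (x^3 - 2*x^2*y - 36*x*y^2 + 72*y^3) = x^3*y + x^3 - 3*x^2*y^2 - x^2*y - 40*x*y^3 - 39*x*y^2 + 32*y^3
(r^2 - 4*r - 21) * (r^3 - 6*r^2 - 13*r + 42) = r^5 - 10*r^4 - 10*r^3 + 220*r^2 + 105*r - 882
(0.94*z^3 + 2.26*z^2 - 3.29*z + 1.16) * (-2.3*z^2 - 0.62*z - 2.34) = -2.162*z^5 - 5.7808*z^4 + 3.9662*z^3 - 5.9166*z^2 + 6.9794*z - 2.7144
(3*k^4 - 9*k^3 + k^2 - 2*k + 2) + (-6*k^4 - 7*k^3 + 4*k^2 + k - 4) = -3*k^4 - 16*k^3 + 5*k^2 - k - 2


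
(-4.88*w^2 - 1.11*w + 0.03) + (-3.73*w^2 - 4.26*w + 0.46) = -8.61*w^2 - 5.37*w + 0.49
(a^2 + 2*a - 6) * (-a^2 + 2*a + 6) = -a^4 + 16*a^2 - 36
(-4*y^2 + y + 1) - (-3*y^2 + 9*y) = -y^2 - 8*y + 1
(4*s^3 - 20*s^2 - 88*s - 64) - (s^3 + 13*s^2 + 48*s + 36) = 3*s^3 - 33*s^2 - 136*s - 100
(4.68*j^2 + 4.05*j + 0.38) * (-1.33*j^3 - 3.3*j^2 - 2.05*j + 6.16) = -6.2244*j^5 - 20.8305*j^4 - 23.4644*j^3 + 19.2723*j^2 + 24.169*j + 2.3408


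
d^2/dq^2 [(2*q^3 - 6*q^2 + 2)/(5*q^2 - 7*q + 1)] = 4*(-61*q^3 + 99*q^2 - 102*q + 41)/(125*q^6 - 525*q^5 + 810*q^4 - 553*q^3 + 162*q^2 - 21*q + 1)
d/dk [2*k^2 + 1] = 4*k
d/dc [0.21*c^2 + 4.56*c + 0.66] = 0.42*c + 4.56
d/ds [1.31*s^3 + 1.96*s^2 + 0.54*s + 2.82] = 3.93*s^2 + 3.92*s + 0.54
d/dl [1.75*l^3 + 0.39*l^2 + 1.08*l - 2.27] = 5.25*l^2 + 0.78*l + 1.08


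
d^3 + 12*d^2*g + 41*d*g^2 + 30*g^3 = (d + g)*(d + 5*g)*(d + 6*g)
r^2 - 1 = (r - 1)*(r + 1)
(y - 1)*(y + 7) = y^2 + 6*y - 7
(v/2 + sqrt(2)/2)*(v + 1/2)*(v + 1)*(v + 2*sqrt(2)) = v^4/2 + 3*v^3/4 + 3*sqrt(2)*v^3/2 + 9*v^2/4 + 9*sqrt(2)*v^2/4 + 3*sqrt(2)*v/4 + 3*v + 1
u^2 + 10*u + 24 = (u + 4)*(u + 6)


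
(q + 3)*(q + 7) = q^2 + 10*q + 21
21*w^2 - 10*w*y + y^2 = (-7*w + y)*(-3*w + y)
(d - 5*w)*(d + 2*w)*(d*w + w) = d^3*w - 3*d^2*w^2 + d^2*w - 10*d*w^3 - 3*d*w^2 - 10*w^3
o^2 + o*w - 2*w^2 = (o - w)*(o + 2*w)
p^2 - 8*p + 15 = (p - 5)*(p - 3)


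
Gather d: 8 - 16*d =8 - 16*d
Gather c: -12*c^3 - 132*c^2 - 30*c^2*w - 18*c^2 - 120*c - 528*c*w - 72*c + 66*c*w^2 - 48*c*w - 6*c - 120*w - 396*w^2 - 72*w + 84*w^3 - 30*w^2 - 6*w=-12*c^3 + c^2*(-30*w - 150) + c*(66*w^2 - 576*w - 198) + 84*w^3 - 426*w^2 - 198*w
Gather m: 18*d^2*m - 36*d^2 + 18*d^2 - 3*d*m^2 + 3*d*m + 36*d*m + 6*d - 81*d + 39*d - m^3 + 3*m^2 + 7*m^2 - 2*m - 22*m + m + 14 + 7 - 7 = -18*d^2 - 36*d - m^3 + m^2*(10 - 3*d) + m*(18*d^2 + 39*d - 23) + 14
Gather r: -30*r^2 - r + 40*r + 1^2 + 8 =-30*r^2 + 39*r + 9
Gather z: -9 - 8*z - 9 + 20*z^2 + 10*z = 20*z^2 + 2*z - 18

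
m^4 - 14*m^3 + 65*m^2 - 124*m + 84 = (m - 7)*(m - 3)*(m - 2)^2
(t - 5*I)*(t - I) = t^2 - 6*I*t - 5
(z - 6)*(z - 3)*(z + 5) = z^3 - 4*z^2 - 27*z + 90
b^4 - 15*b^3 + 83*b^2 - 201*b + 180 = (b - 5)*(b - 4)*(b - 3)^2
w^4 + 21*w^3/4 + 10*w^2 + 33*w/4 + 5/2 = (w + 1)^2*(w + 5/4)*(w + 2)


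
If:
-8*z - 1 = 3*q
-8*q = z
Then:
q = 1/61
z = -8/61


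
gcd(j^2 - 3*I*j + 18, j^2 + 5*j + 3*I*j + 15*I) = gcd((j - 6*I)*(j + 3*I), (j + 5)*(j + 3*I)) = j + 3*I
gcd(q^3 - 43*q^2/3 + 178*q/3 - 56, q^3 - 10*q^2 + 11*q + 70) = q - 7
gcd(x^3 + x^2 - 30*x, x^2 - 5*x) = x^2 - 5*x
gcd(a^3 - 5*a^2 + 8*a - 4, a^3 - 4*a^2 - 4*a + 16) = a - 2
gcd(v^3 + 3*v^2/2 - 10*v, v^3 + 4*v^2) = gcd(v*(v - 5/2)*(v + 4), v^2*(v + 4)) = v^2 + 4*v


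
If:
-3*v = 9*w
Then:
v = -3*w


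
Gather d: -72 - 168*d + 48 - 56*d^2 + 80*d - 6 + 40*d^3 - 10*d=40*d^3 - 56*d^2 - 98*d - 30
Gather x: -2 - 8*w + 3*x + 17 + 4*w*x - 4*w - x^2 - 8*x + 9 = -12*w - x^2 + x*(4*w - 5) + 24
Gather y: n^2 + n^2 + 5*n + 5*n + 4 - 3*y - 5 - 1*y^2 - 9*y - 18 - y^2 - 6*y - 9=2*n^2 + 10*n - 2*y^2 - 18*y - 28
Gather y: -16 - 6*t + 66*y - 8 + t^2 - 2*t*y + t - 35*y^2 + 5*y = t^2 - 5*t - 35*y^2 + y*(71 - 2*t) - 24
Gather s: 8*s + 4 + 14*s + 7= 22*s + 11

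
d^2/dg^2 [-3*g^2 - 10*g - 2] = -6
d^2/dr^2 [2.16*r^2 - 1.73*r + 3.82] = 4.32000000000000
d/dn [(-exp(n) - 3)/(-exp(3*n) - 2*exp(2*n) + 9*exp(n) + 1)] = (-(exp(n) + 3)*(3*exp(2*n) + 4*exp(n) - 9) + exp(3*n) + 2*exp(2*n) - 9*exp(n) - 1)*exp(n)/(exp(3*n) + 2*exp(2*n) - 9*exp(n) - 1)^2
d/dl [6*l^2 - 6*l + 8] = 12*l - 6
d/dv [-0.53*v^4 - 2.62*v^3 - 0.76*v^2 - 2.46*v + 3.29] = -2.12*v^3 - 7.86*v^2 - 1.52*v - 2.46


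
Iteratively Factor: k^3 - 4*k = (k)*(k^2 - 4) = k*(k - 2)*(k + 2)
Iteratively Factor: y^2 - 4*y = (y)*(y - 4)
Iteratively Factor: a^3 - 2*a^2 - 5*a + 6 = (a - 1)*(a^2 - a - 6) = (a - 1)*(a + 2)*(a - 3)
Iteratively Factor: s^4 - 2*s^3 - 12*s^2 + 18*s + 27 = (s + 3)*(s^3 - 5*s^2 + 3*s + 9) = (s + 1)*(s + 3)*(s^2 - 6*s + 9) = (s - 3)*(s + 1)*(s + 3)*(s - 3)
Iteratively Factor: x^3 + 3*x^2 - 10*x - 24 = (x - 3)*(x^2 + 6*x + 8) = (x - 3)*(x + 4)*(x + 2)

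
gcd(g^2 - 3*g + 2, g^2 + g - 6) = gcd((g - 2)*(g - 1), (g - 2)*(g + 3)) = g - 2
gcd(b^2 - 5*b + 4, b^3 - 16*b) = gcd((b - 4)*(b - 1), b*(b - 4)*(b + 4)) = b - 4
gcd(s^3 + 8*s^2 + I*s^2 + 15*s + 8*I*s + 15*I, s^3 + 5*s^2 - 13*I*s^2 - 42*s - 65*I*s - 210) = s + 5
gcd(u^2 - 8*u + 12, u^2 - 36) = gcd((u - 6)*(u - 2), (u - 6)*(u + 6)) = u - 6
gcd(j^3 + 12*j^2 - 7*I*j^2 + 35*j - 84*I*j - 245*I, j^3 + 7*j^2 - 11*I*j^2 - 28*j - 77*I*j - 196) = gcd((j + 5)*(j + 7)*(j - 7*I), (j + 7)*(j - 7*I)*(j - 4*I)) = j^2 + j*(7 - 7*I) - 49*I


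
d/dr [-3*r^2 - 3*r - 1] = -6*r - 3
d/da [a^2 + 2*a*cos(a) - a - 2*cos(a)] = -2*a*sin(a) + 2*a + 2*sqrt(2)*sin(a + pi/4) - 1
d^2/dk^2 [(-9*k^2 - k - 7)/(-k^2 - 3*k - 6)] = 2*(-26*k^3 - 141*k^2 + 45*k + 327)/(k^6 + 9*k^5 + 45*k^4 + 135*k^3 + 270*k^2 + 324*k + 216)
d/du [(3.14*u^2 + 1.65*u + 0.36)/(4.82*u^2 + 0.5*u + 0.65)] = (-6.383*u^2 + 0.611600000000001*u + 0.8925)/(23.2324*u^4 + 4.82*u^3 + 6.516*u^2 + 0.65*u + 0.4225)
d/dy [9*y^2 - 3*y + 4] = 18*y - 3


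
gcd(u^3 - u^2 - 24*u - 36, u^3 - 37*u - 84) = u + 3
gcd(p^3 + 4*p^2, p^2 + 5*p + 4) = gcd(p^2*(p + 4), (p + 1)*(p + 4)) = p + 4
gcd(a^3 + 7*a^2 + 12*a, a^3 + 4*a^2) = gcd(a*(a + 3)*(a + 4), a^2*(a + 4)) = a^2 + 4*a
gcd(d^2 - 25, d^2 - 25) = d^2 - 25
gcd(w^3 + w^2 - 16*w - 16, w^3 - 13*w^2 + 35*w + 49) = w + 1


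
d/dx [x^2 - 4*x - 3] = 2*x - 4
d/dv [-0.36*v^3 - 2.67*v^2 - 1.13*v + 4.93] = -1.08*v^2 - 5.34*v - 1.13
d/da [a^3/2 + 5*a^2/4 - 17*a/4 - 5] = 3*a^2/2 + 5*a/2 - 17/4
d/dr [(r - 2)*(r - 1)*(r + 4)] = 3*r^2 + 2*r - 10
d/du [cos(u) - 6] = -sin(u)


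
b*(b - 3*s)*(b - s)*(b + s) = b^4 - 3*b^3*s - b^2*s^2 + 3*b*s^3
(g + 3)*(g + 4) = g^2 + 7*g + 12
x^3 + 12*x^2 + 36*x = x*(x + 6)^2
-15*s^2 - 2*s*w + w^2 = (-5*s + w)*(3*s + w)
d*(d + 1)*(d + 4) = d^3 + 5*d^2 + 4*d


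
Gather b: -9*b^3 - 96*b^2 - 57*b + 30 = -9*b^3 - 96*b^2 - 57*b + 30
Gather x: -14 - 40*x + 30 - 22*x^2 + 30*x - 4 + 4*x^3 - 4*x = 4*x^3 - 22*x^2 - 14*x + 12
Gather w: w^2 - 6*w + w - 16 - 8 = w^2 - 5*w - 24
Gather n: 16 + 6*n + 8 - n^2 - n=-n^2 + 5*n + 24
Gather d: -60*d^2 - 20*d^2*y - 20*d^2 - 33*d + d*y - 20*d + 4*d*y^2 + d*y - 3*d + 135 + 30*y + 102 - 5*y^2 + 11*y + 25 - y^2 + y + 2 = d^2*(-20*y - 80) + d*(4*y^2 + 2*y - 56) - 6*y^2 + 42*y + 264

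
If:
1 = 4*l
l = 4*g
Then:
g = 1/16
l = 1/4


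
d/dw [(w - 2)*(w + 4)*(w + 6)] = 3*w^2 + 16*w + 4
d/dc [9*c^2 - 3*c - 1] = 18*c - 3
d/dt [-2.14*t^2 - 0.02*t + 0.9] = -4.28*t - 0.02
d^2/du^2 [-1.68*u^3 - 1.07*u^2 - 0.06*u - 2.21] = -10.08*u - 2.14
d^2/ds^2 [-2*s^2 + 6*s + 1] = -4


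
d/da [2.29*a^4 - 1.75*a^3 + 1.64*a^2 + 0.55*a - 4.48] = 9.16*a^3 - 5.25*a^2 + 3.28*a + 0.55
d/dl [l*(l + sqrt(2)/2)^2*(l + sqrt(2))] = 4*l^3 + 6*sqrt(2)*l^2 + 5*l + sqrt(2)/2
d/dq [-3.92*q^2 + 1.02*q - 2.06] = 1.02 - 7.84*q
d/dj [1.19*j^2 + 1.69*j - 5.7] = 2.38*j + 1.69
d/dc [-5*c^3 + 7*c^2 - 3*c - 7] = -15*c^2 + 14*c - 3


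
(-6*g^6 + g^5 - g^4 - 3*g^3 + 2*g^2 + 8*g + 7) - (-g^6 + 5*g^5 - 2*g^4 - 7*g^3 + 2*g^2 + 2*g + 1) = -5*g^6 - 4*g^5 + g^4 + 4*g^3 + 6*g + 6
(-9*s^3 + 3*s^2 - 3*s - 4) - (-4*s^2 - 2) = -9*s^3 + 7*s^2 - 3*s - 2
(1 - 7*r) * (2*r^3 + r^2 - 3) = -14*r^4 - 5*r^3 + r^2 + 21*r - 3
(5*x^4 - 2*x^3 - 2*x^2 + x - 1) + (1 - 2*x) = 5*x^4 - 2*x^3 - 2*x^2 - x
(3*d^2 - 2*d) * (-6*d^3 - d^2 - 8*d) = -18*d^5 + 9*d^4 - 22*d^3 + 16*d^2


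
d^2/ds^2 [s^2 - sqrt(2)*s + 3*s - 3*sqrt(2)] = 2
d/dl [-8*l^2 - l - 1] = -16*l - 1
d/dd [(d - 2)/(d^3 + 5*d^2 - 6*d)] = (-2*d^3 + d^2 + 20*d - 12)/(d^2*(d^4 + 10*d^3 + 13*d^2 - 60*d + 36))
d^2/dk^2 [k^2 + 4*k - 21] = 2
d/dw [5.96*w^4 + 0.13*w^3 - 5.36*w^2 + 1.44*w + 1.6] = 23.84*w^3 + 0.39*w^2 - 10.72*w + 1.44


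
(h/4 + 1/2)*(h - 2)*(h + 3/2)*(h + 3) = h^4/4 + 9*h^3/8 + h^2/8 - 9*h/2 - 9/2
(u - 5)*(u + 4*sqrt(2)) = u^2 - 5*u + 4*sqrt(2)*u - 20*sqrt(2)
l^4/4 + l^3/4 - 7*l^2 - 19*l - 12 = (l/4 + 1)*(l - 6)*(l + 1)*(l + 2)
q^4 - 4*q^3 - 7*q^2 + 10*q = q*(q - 5)*(q - 1)*(q + 2)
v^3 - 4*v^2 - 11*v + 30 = (v - 5)*(v - 2)*(v + 3)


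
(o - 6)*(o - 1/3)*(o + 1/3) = o^3 - 6*o^2 - o/9 + 2/3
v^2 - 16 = (v - 4)*(v + 4)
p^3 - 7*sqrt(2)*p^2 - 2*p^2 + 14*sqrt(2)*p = p*(p - 2)*(p - 7*sqrt(2))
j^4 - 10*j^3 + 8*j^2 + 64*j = j*(j - 8)*(j - 4)*(j + 2)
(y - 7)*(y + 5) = y^2 - 2*y - 35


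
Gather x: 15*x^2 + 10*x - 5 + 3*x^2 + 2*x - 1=18*x^2 + 12*x - 6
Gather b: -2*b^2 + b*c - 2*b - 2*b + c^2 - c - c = -2*b^2 + b*(c - 4) + c^2 - 2*c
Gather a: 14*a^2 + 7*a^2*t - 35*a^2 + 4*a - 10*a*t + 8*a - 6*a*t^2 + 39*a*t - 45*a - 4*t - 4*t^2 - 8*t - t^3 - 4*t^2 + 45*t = a^2*(7*t - 21) + a*(-6*t^2 + 29*t - 33) - t^3 - 8*t^2 + 33*t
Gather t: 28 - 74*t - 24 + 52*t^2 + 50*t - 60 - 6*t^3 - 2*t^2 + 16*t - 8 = -6*t^3 + 50*t^2 - 8*t - 64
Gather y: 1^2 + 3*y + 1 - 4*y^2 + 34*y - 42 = -4*y^2 + 37*y - 40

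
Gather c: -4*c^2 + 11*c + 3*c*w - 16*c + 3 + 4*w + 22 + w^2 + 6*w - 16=-4*c^2 + c*(3*w - 5) + w^2 + 10*w + 9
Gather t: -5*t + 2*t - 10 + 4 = -3*t - 6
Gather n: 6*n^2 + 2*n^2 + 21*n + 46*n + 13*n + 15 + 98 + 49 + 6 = 8*n^2 + 80*n + 168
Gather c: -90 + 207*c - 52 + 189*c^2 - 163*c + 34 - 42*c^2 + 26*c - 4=147*c^2 + 70*c - 112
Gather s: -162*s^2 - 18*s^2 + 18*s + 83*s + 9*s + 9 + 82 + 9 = -180*s^2 + 110*s + 100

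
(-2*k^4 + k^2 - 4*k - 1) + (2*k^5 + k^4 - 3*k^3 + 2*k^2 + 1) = 2*k^5 - k^4 - 3*k^3 + 3*k^2 - 4*k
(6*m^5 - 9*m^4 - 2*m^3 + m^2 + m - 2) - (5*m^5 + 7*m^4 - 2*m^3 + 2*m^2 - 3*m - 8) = m^5 - 16*m^4 - m^2 + 4*m + 6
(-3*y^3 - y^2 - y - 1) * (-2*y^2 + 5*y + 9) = 6*y^5 - 13*y^4 - 30*y^3 - 12*y^2 - 14*y - 9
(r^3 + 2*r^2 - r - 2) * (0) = 0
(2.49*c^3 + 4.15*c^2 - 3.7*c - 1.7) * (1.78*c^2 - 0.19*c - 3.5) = 4.4322*c^5 + 6.9139*c^4 - 16.0895*c^3 - 16.848*c^2 + 13.273*c + 5.95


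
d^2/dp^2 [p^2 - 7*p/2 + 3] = 2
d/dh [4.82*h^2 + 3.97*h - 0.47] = 9.64*h + 3.97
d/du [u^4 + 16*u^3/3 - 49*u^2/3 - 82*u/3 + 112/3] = 4*u^3 + 16*u^2 - 98*u/3 - 82/3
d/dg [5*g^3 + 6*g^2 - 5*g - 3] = 15*g^2 + 12*g - 5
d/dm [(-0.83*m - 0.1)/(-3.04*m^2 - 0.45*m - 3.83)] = (-2.5232*m^2 - 0.608*m + 3.1339)/(9.2416*m^4 + 2.736*m^3 + 23.4889*m^2 + 3.447*m + 14.6689)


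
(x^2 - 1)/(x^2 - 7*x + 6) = (x + 1)/(x - 6)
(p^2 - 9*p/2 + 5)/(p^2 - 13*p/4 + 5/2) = 2*(2*p - 5)/(4*p - 5)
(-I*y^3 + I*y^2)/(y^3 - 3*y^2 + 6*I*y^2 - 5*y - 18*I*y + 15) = I*y^2*(1 - y)/(y^3 + 3*y^2*(-1 + 2*I) - y*(5 + 18*I) + 15)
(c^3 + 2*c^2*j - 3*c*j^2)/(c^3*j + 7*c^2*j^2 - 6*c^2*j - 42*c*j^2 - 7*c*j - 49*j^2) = c*(-c^2 - 2*c*j + 3*j^2)/(j*(-c^3 - 7*c^2*j + 6*c^2 + 42*c*j + 7*c + 49*j))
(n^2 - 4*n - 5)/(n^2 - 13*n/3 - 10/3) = 3*(n + 1)/(3*n + 2)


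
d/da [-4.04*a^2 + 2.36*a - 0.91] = 2.36 - 8.08*a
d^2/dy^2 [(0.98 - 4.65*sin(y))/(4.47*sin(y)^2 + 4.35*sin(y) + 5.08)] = (92.911185*sin(y)^5 - 168.742053*sin(y)^4 - 876.53124*sin(y)^3 + 85.2017339999999*sin(y)^2 + 889.5315*sin(y) + 198.092604)/(4.47*sin(y)^2 + 4.35*sin(y) + 5.08)^3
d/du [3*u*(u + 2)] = 6*u + 6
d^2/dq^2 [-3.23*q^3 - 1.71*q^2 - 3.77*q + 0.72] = -19.38*q - 3.42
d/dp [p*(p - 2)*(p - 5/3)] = 3*p^2 - 22*p/3 + 10/3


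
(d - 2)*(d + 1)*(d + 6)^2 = d^4 + 11*d^3 + 22*d^2 - 60*d - 72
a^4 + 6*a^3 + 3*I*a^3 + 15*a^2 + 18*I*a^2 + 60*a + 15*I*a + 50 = (a + 1)*(a + 5)*(a - 2*I)*(a + 5*I)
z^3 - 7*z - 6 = (z - 3)*(z + 1)*(z + 2)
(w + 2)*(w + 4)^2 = w^3 + 10*w^2 + 32*w + 32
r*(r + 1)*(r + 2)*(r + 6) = r^4 + 9*r^3 + 20*r^2 + 12*r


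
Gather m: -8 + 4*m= 4*m - 8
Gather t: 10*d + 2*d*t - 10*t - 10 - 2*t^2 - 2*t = 10*d - 2*t^2 + t*(2*d - 12) - 10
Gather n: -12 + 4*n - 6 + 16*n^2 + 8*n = 16*n^2 + 12*n - 18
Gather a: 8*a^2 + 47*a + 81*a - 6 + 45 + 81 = 8*a^2 + 128*a + 120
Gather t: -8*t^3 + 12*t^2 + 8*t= -8*t^3 + 12*t^2 + 8*t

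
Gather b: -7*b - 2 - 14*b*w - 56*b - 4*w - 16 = b*(-14*w - 63) - 4*w - 18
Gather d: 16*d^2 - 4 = 16*d^2 - 4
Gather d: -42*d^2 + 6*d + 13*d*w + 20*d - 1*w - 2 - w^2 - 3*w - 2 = -42*d^2 + d*(13*w + 26) - w^2 - 4*w - 4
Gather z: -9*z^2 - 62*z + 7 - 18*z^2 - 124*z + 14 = -27*z^2 - 186*z + 21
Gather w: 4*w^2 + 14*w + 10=4*w^2 + 14*w + 10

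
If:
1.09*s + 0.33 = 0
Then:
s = -0.30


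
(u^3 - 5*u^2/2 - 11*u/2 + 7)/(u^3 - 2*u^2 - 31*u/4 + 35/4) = 2*(u + 2)/(2*u + 5)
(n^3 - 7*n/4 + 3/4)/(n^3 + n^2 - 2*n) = (n^2 + n - 3/4)/(n*(n + 2))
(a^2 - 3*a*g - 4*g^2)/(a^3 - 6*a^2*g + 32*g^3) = (a + g)/(a^2 - 2*a*g - 8*g^2)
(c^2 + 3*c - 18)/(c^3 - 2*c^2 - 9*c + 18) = (c + 6)/(c^2 + c - 6)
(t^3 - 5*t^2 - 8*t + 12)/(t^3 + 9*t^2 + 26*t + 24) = (t^2 - 7*t + 6)/(t^2 + 7*t + 12)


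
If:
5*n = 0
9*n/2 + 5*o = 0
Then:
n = 0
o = 0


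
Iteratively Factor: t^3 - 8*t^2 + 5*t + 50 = (t + 2)*(t^2 - 10*t + 25) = (t - 5)*(t + 2)*(t - 5)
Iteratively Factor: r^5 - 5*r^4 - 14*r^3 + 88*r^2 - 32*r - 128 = (r + 1)*(r^4 - 6*r^3 - 8*r^2 + 96*r - 128) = (r - 2)*(r + 1)*(r^3 - 4*r^2 - 16*r + 64) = (r - 2)*(r + 1)*(r + 4)*(r^2 - 8*r + 16) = (r - 4)*(r - 2)*(r + 1)*(r + 4)*(r - 4)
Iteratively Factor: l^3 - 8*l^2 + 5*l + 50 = (l - 5)*(l^2 - 3*l - 10) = (l - 5)*(l + 2)*(l - 5)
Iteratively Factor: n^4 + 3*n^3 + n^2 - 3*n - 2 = (n + 2)*(n^3 + n^2 - n - 1) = (n + 1)*(n + 2)*(n^2 - 1) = (n + 1)^2*(n + 2)*(n - 1)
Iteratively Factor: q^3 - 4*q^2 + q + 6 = (q - 3)*(q^2 - q - 2) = (q - 3)*(q + 1)*(q - 2)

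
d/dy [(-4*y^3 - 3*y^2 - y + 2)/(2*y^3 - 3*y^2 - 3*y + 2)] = 2*(9*y^4 + 14*y^3 - 15*y^2 + 2)/(4*y^6 - 12*y^5 - 3*y^4 + 26*y^3 - 3*y^2 - 12*y + 4)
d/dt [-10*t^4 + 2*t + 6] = 2 - 40*t^3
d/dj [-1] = 0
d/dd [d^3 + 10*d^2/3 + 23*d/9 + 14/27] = 3*d^2 + 20*d/3 + 23/9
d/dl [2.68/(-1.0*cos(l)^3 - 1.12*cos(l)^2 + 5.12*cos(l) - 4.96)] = (-8.04*cos(l)^2 - 6.0032*cos(l) + 13.7216)*sin(l)/(1.0*cos(l)^3 + 1.12*cos(l)^2 - 5.12*cos(l) + 4.96)^2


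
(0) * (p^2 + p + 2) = 0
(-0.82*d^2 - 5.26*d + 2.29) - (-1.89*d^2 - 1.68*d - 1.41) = 1.07*d^2 - 3.58*d + 3.7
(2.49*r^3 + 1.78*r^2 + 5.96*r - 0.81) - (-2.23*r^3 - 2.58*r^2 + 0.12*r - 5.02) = 4.72*r^3 + 4.36*r^2 + 5.84*r + 4.21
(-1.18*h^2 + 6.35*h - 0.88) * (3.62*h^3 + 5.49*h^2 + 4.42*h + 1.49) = -4.2716*h^5 + 16.5088*h^4 + 26.4603*h^3 + 21.4776*h^2 + 5.5719*h - 1.3112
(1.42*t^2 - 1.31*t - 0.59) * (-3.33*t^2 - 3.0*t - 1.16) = -4.7286*t^4 + 0.102300000000001*t^3 + 4.2475*t^2 + 3.2896*t + 0.6844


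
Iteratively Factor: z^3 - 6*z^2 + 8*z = (z - 4)*(z^2 - 2*z) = z*(z - 4)*(z - 2)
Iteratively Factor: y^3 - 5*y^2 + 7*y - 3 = (y - 1)*(y^2 - 4*y + 3) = (y - 3)*(y - 1)*(y - 1)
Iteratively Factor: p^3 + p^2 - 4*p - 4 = (p + 1)*(p^2 - 4) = (p - 2)*(p + 1)*(p + 2)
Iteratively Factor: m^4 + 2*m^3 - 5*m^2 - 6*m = (m + 3)*(m^3 - m^2 - 2*m) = (m - 2)*(m + 3)*(m^2 + m) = m*(m - 2)*(m + 3)*(m + 1)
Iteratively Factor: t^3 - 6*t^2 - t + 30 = (t + 2)*(t^2 - 8*t + 15) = (t - 3)*(t + 2)*(t - 5)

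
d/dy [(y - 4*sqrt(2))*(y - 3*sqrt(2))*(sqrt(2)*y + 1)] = 3*sqrt(2)*y^2 - 26*y + 17*sqrt(2)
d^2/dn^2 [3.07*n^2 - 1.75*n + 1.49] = 6.14000000000000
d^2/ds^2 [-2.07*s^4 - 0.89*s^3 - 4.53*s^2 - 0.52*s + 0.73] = -24.84*s^2 - 5.34*s - 9.06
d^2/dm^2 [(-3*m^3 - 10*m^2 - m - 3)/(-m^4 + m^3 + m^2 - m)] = 6*(m^7 + 12*m^6 + 18*m^5 + 30*m^4 + 10*m^3 - 3*m^2 - m + 1)/(m^3*(m^7 - m^6 - 3*m^5 + 3*m^4 + 3*m^3 - 3*m^2 - m + 1))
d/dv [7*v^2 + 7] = 14*v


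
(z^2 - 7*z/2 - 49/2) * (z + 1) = z^3 - 5*z^2/2 - 28*z - 49/2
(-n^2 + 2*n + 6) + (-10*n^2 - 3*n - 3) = -11*n^2 - n + 3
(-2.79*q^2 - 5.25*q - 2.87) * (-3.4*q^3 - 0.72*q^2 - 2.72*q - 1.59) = 9.486*q^5 + 19.8588*q^4 + 21.1268*q^3 + 20.7825*q^2 + 16.1539*q + 4.5633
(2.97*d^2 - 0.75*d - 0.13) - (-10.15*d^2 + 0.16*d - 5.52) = 13.12*d^2 - 0.91*d + 5.39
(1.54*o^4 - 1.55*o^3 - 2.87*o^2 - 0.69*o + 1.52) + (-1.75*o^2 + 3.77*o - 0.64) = 1.54*o^4 - 1.55*o^3 - 4.62*o^2 + 3.08*o + 0.88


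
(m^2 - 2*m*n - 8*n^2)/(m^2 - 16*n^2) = (m + 2*n)/(m + 4*n)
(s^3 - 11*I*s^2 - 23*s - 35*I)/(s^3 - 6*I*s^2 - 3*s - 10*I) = (s - 7*I)/(s - 2*I)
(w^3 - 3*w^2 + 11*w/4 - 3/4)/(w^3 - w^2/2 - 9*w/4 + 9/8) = 2*(w - 1)/(2*w + 3)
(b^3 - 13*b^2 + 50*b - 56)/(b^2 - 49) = (b^2 - 6*b + 8)/(b + 7)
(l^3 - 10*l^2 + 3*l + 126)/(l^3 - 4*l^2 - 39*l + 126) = (l^2 - 3*l - 18)/(l^2 + 3*l - 18)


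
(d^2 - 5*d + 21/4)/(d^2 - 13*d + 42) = (d^2 - 5*d + 21/4)/(d^2 - 13*d + 42)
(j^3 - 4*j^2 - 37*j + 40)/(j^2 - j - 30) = (j^2 - 9*j + 8)/(j - 6)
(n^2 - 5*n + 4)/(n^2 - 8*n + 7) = (n - 4)/(n - 7)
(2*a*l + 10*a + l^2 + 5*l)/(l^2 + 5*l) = (2*a + l)/l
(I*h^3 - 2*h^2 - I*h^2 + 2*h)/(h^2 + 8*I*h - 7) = h*(I*h^2 - 2*h - I*h + 2)/(h^2 + 8*I*h - 7)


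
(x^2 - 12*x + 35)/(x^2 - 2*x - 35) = (x - 5)/(x + 5)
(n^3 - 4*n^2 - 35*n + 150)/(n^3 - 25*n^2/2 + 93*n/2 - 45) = 2*(n^2 + n - 30)/(2*n^2 - 15*n + 18)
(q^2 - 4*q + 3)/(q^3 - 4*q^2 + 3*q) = 1/q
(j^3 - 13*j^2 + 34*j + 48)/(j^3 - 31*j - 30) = (j - 8)/(j + 5)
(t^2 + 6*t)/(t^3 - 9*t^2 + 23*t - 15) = t*(t + 6)/(t^3 - 9*t^2 + 23*t - 15)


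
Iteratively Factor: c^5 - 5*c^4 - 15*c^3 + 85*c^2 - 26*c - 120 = (c - 3)*(c^4 - 2*c^3 - 21*c^2 + 22*c + 40) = (c - 3)*(c - 2)*(c^3 - 21*c - 20) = (c - 3)*(c - 2)*(c + 1)*(c^2 - c - 20) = (c - 5)*(c - 3)*(c - 2)*(c + 1)*(c + 4)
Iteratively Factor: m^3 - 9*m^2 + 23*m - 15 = (m - 5)*(m^2 - 4*m + 3) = (m - 5)*(m - 3)*(m - 1)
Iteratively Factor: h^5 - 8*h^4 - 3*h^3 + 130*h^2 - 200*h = (h + 4)*(h^4 - 12*h^3 + 45*h^2 - 50*h) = (h - 2)*(h + 4)*(h^3 - 10*h^2 + 25*h) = (h - 5)*(h - 2)*(h + 4)*(h^2 - 5*h) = h*(h - 5)*(h - 2)*(h + 4)*(h - 5)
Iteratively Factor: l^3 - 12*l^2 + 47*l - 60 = (l - 3)*(l^2 - 9*l + 20) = (l - 5)*(l - 3)*(l - 4)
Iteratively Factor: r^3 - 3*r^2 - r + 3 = (r + 1)*(r^2 - 4*r + 3) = (r - 3)*(r + 1)*(r - 1)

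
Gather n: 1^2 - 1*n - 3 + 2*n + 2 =n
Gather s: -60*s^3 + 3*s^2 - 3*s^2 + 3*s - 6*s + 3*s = -60*s^3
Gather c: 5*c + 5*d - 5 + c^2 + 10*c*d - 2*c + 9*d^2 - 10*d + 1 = c^2 + c*(10*d + 3) + 9*d^2 - 5*d - 4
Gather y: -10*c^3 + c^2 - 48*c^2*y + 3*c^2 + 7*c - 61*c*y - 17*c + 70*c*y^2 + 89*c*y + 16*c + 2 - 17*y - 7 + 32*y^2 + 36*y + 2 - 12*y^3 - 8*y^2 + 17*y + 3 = -10*c^3 + 4*c^2 + 6*c - 12*y^3 + y^2*(70*c + 24) + y*(-48*c^2 + 28*c + 36)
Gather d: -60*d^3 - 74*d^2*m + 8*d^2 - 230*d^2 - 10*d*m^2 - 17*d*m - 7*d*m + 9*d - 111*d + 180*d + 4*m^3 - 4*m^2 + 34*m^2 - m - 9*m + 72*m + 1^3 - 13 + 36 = -60*d^3 + d^2*(-74*m - 222) + d*(-10*m^2 - 24*m + 78) + 4*m^3 + 30*m^2 + 62*m + 24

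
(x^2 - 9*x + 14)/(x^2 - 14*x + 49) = (x - 2)/(x - 7)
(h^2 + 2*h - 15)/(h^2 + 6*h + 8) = (h^2 + 2*h - 15)/(h^2 + 6*h + 8)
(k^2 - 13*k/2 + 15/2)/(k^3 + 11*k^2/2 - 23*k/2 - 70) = (2*k^2 - 13*k + 15)/(2*k^3 + 11*k^2 - 23*k - 140)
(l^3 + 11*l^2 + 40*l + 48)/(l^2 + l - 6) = (l^2 + 8*l + 16)/(l - 2)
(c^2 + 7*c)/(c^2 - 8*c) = (c + 7)/(c - 8)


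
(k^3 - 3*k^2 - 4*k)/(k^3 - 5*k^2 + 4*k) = (k + 1)/(k - 1)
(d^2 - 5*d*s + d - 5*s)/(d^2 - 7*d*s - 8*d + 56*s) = (d^2 - 5*d*s + d - 5*s)/(d^2 - 7*d*s - 8*d + 56*s)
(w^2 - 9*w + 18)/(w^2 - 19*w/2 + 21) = 2*(w - 3)/(2*w - 7)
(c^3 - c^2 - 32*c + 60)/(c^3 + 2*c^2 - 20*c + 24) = (c - 5)/(c - 2)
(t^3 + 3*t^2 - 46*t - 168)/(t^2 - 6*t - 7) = (t^2 + 10*t + 24)/(t + 1)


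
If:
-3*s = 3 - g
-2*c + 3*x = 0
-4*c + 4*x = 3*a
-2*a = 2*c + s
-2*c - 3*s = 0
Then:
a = 0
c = 0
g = 3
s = 0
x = 0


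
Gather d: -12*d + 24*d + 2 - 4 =12*d - 2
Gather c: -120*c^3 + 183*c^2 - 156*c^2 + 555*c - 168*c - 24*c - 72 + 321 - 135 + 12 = -120*c^3 + 27*c^2 + 363*c + 126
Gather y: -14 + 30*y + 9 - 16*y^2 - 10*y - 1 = -16*y^2 + 20*y - 6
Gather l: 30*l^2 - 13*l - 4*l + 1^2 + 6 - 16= 30*l^2 - 17*l - 9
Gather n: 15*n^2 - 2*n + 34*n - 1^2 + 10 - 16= 15*n^2 + 32*n - 7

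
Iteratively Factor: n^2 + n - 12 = (n + 4)*(n - 3)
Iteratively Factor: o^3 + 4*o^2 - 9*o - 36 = (o + 3)*(o^2 + o - 12) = (o - 3)*(o + 3)*(o + 4)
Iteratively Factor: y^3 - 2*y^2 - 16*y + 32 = (y - 2)*(y^2 - 16) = (y - 2)*(y + 4)*(y - 4)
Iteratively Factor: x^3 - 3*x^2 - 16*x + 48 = (x - 3)*(x^2 - 16) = (x - 4)*(x - 3)*(x + 4)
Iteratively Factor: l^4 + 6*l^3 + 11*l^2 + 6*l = (l + 1)*(l^3 + 5*l^2 + 6*l) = (l + 1)*(l + 3)*(l^2 + 2*l) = l*(l + 1)*(l + 3)*(l + 2)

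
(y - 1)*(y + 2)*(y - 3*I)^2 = y^4 + y^3 - 6*I*y^3 - 11*y^2 - 6*I*y^2 - 9*y + 12*I*y + 18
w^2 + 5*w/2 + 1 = (w + 1/2)*(w + 2)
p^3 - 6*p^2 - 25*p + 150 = (p - 6)*(p - 5)*(p + 5)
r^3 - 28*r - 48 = (r - 6)*(r + 2)*(r + 4)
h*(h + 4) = h^2 + 4*h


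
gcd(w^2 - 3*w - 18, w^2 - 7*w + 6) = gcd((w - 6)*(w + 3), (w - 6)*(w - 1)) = w - 6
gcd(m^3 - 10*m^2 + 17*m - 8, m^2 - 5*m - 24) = m - 8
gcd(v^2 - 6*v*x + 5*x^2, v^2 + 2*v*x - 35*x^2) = -v + 5*x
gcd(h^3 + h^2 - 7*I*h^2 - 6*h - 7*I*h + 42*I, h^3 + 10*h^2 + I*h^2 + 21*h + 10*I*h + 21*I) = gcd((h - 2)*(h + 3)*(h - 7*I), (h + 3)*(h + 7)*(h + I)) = h + 3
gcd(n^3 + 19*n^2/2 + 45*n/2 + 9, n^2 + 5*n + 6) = n + 3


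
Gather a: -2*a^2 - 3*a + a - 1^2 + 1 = -2*a^2 - 2*a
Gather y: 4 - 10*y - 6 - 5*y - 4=-15*y - 6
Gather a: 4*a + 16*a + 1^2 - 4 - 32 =20*a - 35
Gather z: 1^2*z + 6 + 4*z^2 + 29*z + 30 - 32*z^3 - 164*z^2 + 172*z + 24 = -32*z^3 - 160*z^2 + 202*z + 60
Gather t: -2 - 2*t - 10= -2*t - 12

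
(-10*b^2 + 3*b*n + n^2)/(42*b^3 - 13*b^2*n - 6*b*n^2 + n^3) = (-5*b - n)/(21*b^2 + 4*b*n - n^2)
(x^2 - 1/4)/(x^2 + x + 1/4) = (2*x - 1)/(2*x + 1)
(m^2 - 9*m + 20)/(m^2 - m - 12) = (m - 5)/(m + 3)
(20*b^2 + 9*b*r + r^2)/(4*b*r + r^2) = (5*b + r)/r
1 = 1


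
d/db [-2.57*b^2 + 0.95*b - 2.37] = 0.95 - 5.14*b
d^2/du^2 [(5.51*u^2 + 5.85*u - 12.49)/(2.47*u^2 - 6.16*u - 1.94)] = (239.052034*u^3 - 298.784538*u^2 + 1308.419268*u - 1165.92506)/(15.069223*u^6 - 112.744632*u^5 + 245.669658*u^4 - 56.639968*u^3 - 192.955116*u^2 - 69.551328*u - 7.301384)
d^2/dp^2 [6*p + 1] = 0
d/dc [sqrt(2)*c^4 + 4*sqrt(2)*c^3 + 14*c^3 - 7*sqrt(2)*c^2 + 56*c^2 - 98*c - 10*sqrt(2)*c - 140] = 4*sqrt(2)*c^3 + 12*sqrt(2)*c^2 + 42*c^2 - 14*sqrt(2)*c + 112*c - 98 - 10*sqrt(2)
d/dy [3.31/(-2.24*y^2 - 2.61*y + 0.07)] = (14.8288*y + 8.6391)/(2.24*y^2 + 2.61*y - 0.07)^2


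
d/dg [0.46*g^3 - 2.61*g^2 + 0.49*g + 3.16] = 1.38*g^2 - 5.22*g + 0.49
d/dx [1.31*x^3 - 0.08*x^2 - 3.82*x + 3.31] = 3.93*x^2 - 0.16*x - 3.82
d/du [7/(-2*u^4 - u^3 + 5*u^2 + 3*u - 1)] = 7*(8*u^3 + 3*u^2 - 10*u - 3)/(2*u^4 + u^3 - 5*u^2 - 3*u + 1)^2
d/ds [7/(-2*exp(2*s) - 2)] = 7/(4*cosh(s)^2)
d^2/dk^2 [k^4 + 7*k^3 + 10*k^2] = 12*k^2 + 42*k + 20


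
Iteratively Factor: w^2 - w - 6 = (w + 2)*(w - 3)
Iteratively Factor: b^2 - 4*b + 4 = (b - 2)*(b - 2)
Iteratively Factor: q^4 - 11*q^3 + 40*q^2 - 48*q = (q - 4)*(q^3 - 7*q^2 + 12*q) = (q - 4)^2*(q^2 - 3*q) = (q - 4)^2*(q - 3)*(q)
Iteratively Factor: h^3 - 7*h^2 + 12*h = (h)*(h^2 - 7*h + 12) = h*(h - 3)*(h - 4)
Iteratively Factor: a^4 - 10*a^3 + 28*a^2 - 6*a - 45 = (a - 3)*(a^3 - 7*a^2 + 7*a + 15) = (a - 3)*(a + 1)*(a^2 - 8*a + 15) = (a - 5)*(a - 3)*(a + 1)*(a - 3)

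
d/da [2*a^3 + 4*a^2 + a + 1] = 6*a^2 + 8*a + 1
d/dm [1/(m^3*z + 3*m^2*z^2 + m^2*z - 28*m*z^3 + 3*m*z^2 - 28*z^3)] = (-3*m^2 - 6*m*z - 2*m + 28*z^2 - 3*z)/(z*(m^3 + 3*m^2*z + m^2 - 28*m*z^2 + 3*m*z - 28*z^2)^2)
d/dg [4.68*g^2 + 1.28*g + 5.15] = 9.36*g + 1.28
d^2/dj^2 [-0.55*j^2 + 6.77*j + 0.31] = -1.10000000000000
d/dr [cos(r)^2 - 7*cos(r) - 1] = (7 - 2*cos(r))*sin(r)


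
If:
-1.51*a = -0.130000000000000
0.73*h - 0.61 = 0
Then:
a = 0.09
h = 0.84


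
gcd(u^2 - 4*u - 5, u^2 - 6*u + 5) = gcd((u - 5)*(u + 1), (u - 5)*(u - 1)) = u - 5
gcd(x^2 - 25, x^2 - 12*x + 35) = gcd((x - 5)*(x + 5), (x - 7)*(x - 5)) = x - 5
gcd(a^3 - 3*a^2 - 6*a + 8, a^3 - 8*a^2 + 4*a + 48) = a^2 - 2*a - 8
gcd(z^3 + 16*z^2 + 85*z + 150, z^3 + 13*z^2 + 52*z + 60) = z^2 + 11*z + 30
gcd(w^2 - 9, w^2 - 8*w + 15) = w - 3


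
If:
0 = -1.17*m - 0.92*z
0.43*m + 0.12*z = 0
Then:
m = 0.00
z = 0.00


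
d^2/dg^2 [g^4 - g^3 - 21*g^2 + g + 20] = 12*g^2 - 6*g - 42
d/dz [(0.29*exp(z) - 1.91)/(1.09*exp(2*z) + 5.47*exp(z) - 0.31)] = (-0.3161*exp(2*z) + 4.1638*exp(z) + 10.3578)*exp(z)/(1.1881*exp(4*z) + 11.9246*exp(3*z) + 29.2451*exp(2*z) - 3.3914*exp(z) + 0.0961)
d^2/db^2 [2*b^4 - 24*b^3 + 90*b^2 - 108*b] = 24*b^2 - 144*b + 180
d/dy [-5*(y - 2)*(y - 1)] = 15 - 10*y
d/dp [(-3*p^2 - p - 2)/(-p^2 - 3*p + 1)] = (8*p^2 - 10*p - 7)/(p^4 + 6*p^3 + 7*p^2 - 6*p + 1)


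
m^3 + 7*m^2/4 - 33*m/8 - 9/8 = (m - 3/2)*(m + 1/4)*(m + 3)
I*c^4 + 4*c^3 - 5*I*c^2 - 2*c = c*(c - 2*I)*(c - I)*(I*c + 1)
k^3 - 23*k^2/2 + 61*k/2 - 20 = (k - 8)*(k - 5/2)*(k - 1)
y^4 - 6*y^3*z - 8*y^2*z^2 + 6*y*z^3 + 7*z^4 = (y - 7*z)*(y - z)*(y + z)^2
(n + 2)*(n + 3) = n^2 + 5*n + 6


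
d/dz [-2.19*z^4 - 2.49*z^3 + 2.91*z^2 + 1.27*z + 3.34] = -8.76*z^3 - 7.47*z^2 + 5.82*z + 1.27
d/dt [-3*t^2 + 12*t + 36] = 12 - 6*t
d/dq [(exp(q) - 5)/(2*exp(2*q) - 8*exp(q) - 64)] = (-(exp(q) - 5)*(exp(q) - 2) + exp(2*q)/2 - 2*exp(q) - 16)*exp(q)/(-exp(2*q) + 4*exp(q) + 32)^2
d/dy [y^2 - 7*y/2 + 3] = 2*y - 7/2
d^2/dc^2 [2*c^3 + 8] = 12*c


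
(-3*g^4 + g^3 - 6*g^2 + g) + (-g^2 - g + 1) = -3*g^4 + g^3 - 7*g^2 + 1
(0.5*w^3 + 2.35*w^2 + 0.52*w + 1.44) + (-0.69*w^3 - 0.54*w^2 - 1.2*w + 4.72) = -0.19*w^3 + 1.81*w^2 - 0.68*w + 6.16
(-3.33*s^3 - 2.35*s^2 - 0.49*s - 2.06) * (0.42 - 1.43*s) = 4.7619*s^4 + 1.9619*s^3 - 0.2863*s^2 + 2.74*s - 0.8652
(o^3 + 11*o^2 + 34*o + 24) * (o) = o^4 + 11*o^3 + 34*o^2 + 24*o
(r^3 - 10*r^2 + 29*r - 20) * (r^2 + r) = r^5 - 9*r^4 + 19*r^3 + 9*r^2 - 20*r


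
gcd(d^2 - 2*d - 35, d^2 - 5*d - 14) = d - 7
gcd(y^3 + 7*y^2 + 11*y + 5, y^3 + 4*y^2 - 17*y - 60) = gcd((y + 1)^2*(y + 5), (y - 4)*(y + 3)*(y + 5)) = y + 5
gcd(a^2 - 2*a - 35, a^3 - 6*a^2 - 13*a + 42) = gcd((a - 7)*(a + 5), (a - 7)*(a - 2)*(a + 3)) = a - 7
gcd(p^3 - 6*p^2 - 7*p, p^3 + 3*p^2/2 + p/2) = p^2 + p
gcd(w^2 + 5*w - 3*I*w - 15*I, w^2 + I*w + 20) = 1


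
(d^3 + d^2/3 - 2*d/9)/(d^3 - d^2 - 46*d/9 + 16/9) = d*(3*d + 2)/(3*d^2 - 2*d - 16)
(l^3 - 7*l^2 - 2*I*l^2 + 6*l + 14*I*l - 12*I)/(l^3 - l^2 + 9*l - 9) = (l^2 - 2*l*(3 + I) + 12*I)/(l^2 + 9)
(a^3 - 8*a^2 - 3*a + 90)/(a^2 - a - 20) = (a^2 - 3*a - 18)/(a + 4)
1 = 1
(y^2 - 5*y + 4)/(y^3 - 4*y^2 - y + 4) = 1/(y + 1)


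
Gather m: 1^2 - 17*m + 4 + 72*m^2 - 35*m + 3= 72*m^2 - 52*m + 8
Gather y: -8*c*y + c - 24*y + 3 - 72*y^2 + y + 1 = c - 72*y^2 + y*(-8*c - 23) + 4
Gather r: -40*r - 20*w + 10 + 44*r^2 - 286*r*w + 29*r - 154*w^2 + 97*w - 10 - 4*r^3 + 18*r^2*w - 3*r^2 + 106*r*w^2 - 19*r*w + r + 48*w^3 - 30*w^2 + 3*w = -4*r^3 + r^2*(18*w + 41) + r*(106*w^2 - 305*w - 10) + 48*w^3 - 184*w^2 + 80*w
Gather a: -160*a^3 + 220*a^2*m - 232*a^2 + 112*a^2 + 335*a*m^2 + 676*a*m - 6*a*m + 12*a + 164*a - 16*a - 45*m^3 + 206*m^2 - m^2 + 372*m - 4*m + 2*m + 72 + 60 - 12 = -160*a^3 + a^2*(220*m - 120) + a*(335*m^2 + 670*m + 160) - 45*m^3 + 205*m^2 + 370*m + 120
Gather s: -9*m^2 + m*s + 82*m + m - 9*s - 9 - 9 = -9*m^2 + 83*m + s*(m - 9) - 18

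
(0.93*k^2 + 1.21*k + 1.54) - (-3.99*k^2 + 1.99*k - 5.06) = 4.92*k^2 - 0.78*k + 6.6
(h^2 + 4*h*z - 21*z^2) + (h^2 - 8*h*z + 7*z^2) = 2*h^2 - 4*h*z - 14*z^2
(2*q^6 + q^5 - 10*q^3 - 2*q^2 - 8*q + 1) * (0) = 0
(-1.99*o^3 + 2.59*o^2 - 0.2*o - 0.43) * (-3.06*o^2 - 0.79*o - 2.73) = 6.0894*o^5 - 6.3533*o^4 + 3.9986*o^3 - 5.5969*o^2 + 0.8857*o + 1.1739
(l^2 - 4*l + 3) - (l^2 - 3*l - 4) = 7 - l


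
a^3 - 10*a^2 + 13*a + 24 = (a - 8)*(a - 3)*(a + 1)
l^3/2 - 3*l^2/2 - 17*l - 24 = (l/2 + 1)*(l - 8)*(l + 3)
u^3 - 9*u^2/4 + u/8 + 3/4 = (u - 2)*(u - 3/4)*(u + 1/2)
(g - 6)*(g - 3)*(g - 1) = g^3 - 10*g^2 + 27*g - 18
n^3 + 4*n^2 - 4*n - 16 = (n - 2)*(n + 2)*(n + 4)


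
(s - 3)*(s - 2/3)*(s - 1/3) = s^3 - 4*s^2 + 29*s/9 - 2/3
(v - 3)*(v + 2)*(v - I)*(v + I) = v^4 - v^3 - 5*v^2 - v - 6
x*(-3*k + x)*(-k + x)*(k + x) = 3*k^3*x - k^2*x^2 - 3*k*x^3 + x^4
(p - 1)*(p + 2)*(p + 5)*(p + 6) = p^4 + 12*p^3 + 39*p^2 + 8*p - 60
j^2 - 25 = (j - 5)*(j + 5)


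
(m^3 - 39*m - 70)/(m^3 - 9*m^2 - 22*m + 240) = (m^2 - 5*m - 14)/(m^2 - 14*m + 48)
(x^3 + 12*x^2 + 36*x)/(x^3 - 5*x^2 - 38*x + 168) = x*(x + 6)/(x^2 - 11*x + 28)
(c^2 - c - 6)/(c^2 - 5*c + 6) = (c + 2)/(c - 2)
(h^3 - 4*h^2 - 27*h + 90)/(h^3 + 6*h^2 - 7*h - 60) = (h - 6)/(h + 4)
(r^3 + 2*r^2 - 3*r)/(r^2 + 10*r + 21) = r*(r - 1)/(r + 7)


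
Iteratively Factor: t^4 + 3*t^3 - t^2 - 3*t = (t - 1)*(t^3 + 4*t^2 + 3*t) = t*(t - 1)*(t^2 + 4*t + 3) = t*(t - 1)*(t + 3)*(t + 1)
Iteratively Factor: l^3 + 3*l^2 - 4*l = (l - 1)*(l^2 + 4*l) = l*(l - 1)*(l + 4)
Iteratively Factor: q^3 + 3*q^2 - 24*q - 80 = (q + 4)*(q^2 - q - 20) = (q - 5)*(q + 4)*(q + 4)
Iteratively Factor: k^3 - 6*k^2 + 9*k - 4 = (k - 4)*(k^2 - 2*k + 1) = (k - 4)*(k - 1)*(k - 1)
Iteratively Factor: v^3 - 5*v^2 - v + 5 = (v - 1)*(v^2 - 4*v - 5) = (v - 1)*(v + 1)*(v - 5)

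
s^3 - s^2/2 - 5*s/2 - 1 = (s - 2)*(s + 1/2)*(s + 1)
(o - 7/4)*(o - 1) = o^2 - 11*o/4 + 7/4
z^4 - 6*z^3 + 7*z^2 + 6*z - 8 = (z - 4)*(z - 2)*(z - 1)*(z + 1)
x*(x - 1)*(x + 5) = x^3 + 4*x^2 - 5*x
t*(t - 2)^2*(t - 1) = t^4 - 5*t^3 + 8*t^2 - 4*t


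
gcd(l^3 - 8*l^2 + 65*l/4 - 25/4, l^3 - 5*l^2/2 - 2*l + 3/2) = l - 1/2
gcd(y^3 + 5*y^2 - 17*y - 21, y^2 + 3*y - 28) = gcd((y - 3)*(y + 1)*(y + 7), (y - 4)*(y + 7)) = y + 7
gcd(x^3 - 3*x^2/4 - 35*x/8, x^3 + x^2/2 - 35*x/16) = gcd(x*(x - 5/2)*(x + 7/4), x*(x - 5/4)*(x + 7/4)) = x^2 + 7*x/4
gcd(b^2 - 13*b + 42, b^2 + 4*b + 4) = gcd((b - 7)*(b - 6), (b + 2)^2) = 1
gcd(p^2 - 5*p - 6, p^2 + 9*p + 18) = 1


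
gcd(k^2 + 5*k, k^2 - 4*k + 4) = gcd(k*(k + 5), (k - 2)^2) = 1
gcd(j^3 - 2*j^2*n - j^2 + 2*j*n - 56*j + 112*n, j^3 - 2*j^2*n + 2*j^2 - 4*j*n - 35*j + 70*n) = j^2 - 2*j*n + 7*j - 14*n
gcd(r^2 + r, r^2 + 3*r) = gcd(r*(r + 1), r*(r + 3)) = r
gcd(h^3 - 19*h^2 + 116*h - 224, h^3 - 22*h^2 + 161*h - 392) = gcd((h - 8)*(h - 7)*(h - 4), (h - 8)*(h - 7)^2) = h^2 - 15*h + 56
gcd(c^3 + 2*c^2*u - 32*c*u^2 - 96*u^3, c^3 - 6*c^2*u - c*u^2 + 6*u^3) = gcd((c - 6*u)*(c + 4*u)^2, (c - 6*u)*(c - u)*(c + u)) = -c + 6*u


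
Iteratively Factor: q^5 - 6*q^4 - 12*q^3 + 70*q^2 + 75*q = (q + 3)*(q^4 - 9*q^3 + 15*q^2 + 25*q) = (q - 5)*(q + 3)*(q^3 - 4*q^2 - 5*q) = q*(q - 5)*(q + 3)*(q^2 - 4*q - 5) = q*(q - 5)^2*(q + 3)*(q + 1)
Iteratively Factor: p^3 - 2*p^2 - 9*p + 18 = (p - 2)*(p^2 - 9) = (p - 3)*(p - 2)*(p + 3)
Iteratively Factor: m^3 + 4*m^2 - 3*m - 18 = (m + 3)*(m^2 + m - 6) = (m + 3)^2*(m - 2)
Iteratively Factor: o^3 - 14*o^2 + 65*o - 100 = (o - 4)*(o^2 - 10*o + 25) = (o - 5)*(o - 4)*(o - 5)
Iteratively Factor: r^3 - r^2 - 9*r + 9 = (r - 1)*(r^2 - 9) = (r - 3)*(r - 1)*(r + 3)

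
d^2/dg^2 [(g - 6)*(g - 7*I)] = 2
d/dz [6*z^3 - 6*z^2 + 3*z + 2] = 18*z^2 - 12*z + 3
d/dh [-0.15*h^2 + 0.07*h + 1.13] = 0.07 - 0.3*h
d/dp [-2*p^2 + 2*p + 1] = 2 - 4*p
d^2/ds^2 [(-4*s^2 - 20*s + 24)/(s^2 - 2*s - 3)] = 8*(-7*s^3 + 9*s^2 - 81*s + 63)/(s^6 - 6*s^5 + 3*s^4 + 28*s^3 - 9*s^2 - 54*s - 27)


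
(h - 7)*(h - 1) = h^2 - 8*h + 7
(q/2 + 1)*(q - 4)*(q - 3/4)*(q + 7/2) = q^4/2 + 3*q^3/8 - 129*q^2/16 - 67*q/8 + 21/2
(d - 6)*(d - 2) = d^2 - 8*d + 12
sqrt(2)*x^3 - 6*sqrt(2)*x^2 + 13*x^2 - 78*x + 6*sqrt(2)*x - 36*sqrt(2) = (x - 6)*(x + 6*sqrt(2))*(sqrt(2)*x + 1)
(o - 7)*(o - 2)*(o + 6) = o^3 - 3*o^2 - 40*o + 84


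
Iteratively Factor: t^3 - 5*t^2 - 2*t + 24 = (t - 3)*(t^2 - 2*t - 8) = (t - 4)*(t - 3)*(t + 2)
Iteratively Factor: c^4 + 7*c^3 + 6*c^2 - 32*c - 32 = (c - 2)*(c^3 + 9*c^2 + 24*c + 16) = (c - 2)*(c + 1)*(c^2 + 8*c + 16) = (c - 2)*(c + 1)*(c + 4)*(c + 4)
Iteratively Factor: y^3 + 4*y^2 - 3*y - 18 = (y + 3)*(y^2 + y - 6) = (y + 3)^2*(y - 2)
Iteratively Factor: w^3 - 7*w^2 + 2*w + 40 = (w - 5)*(w^2 - 2*w - 8) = (w - 5)*(w - 4)*(w + 2)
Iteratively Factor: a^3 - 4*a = (a)*(a^2 - 4) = a*(a + 2)*(a - 2)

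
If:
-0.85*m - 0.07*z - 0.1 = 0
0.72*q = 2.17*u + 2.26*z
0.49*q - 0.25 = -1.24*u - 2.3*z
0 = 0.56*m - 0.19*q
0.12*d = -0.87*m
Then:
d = 1.28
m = -0.18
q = -0.52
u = -0.91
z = 0.71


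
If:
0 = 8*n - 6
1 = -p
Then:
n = 3/4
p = -1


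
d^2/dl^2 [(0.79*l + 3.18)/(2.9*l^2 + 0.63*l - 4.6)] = ((0.79*l + 3.18)*(5.8*l + 0.63)*(11.6*l + 1.26) - (13.746*l + 19.4394)*(2.9*l^2 + 0.63*l - 4.6))/(2.9*l^2 + 0.63*l - 4.6)^3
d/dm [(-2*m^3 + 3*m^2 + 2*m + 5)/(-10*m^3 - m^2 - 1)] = 2*(16*m^4 + 20*m^3 + 79*m^2 + 2*m - 1)/(100*m^6 + 20*m^5 + m^4 + 20*m^3 + 2*m^2 + 1)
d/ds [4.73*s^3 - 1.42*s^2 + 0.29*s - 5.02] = 14.19*s^2 - 2.84*s + 0.29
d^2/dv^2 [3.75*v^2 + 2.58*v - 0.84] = 7.50000000000000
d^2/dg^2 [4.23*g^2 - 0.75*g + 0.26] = 8.46000000000000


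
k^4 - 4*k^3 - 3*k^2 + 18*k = k*(k - 3)^2*(k + 2)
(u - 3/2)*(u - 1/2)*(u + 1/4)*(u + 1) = u^4 - 3*u^3/4 - 3*u^2/2 + 7*u/16 + 3/16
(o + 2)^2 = o^2 + 4*o + 4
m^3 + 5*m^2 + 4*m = m*(m + 1)*(m + 4)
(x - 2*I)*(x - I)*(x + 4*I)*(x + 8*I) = x^4 + 9*I*x^3 + 2*x^2 + 72*I*x + 64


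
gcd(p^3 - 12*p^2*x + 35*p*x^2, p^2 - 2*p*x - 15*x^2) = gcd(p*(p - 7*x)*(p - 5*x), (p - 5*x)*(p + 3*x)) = -p + 5*x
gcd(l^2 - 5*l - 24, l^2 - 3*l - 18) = l + 3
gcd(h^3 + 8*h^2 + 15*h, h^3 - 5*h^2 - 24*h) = h^2 + 3*h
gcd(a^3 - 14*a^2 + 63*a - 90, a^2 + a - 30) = a - 5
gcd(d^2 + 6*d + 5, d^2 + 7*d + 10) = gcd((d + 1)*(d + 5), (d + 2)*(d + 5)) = d + 5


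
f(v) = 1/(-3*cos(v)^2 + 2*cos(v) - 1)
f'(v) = (-6*sin(v)*cos(v) + 2*sin(v))/(-3*cos(v)^2 + 2*cos(v) - 1)^2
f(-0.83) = -0.98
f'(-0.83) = 1.46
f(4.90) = -1.37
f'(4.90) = -1.62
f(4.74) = -1.06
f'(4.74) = -2.04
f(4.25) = -0.40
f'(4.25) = -0.68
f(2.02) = -0.41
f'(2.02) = 0.70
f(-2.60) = -0.20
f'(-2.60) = -0.15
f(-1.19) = -1.49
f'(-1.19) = 0.47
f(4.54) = -0.70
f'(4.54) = -1.46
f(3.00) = -0.17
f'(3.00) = 0.03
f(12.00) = -0.69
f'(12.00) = 0.78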